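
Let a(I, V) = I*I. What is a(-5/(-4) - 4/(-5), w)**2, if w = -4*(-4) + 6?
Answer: 2825761/160000 ≈ 17.661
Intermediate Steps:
w = 22 (w = 16 + 6 = 22)
a(I, V) = I**2
a(-5/(-4) - 4/(-5), w)**2 = ((-5/(-4) - 4/(-5))**2)**2 = ((-5*(-1/4) - 4*(-1/5))**2)**2 = ((5/4 + 4/5)**2)**2 = ((41/20)**2)**2 = (1681/400)**2 = 2825761/160000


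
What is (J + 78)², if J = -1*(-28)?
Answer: 11236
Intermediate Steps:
J = 28
(J + 78)² = (28 + 78)² = 106² = 11236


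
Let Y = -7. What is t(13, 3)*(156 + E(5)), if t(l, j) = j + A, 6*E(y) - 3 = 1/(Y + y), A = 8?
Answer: 20647/12 ≈ 1720.6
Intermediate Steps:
E(y) = ½ + 1/(6*(-7 + y))
t(l, j) = 8 + j (t(l, j) = j + 8 = 8 + j)
t(13, 3)*(156 + E(5)) = (8 + 3)*(156 + (-20 + 3*5)/(6*(-7 + 5))) = 11*(156 + (⅙)*(-20 + 15)/(-2)) = 11*(156 + (⅙)*(-½)*(-5)) = 11*(156 + 5/12) = 11*(1877/12) = 20647/12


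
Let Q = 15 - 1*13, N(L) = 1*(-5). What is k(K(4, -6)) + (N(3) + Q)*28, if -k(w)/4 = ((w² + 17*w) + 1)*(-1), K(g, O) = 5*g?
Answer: 2880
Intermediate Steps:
k(w) = 4 + 4*w² + 68*w (k(w) = -4*((w² + 17*w) + 1)*(-1) = -4*(1 + w² + 17*w)*(-1) = -4*(-1 - w² - 17*w) = 4 + 4*w² + 68*w)
N(L) = -5
Q = 2 (Q = 15 - 13 = 2)
k(K(4, -6)) + (N(3) + Q)*28 = (4 + 4*(5*4)² + 68*(5*4)) + (-5 + 2)*28 = (4 + 4*20² + 68*20) - 3*28 = (4 + 4*400 + 1360) - 84 = (4 + 1600 + 1360) - 84 = 2964 - 84 = 2880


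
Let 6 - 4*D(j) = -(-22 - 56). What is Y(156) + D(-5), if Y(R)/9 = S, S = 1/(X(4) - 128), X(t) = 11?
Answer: -235/13 ≈ -18.077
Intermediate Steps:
D(j) = -18 (D(j) = 3/2 - (-1)*(-22 - 56)/4 = 3/2 - (-1)*(-78)/4 = 3/2 - ¼*78 = 3/2 - 39/2 = -18)
S = -1/117 (S = 1/(11 - 128) = 1/(-117) = -1/117 ≈ -0.0085470)
Y(R) = -1/13 (Y(R) = 9*(-1/117) = -1/13)
Y(156) + D(-5) = -1/13 - 18 = -235/13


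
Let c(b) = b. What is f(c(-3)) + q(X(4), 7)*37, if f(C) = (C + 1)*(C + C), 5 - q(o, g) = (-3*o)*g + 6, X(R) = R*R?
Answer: 12407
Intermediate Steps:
X(R) = R²
q(o, g) = -1 + 3*g*o (q(o, g) = 5 - ((-3*o)*g + 6) = 5 - (-3*g*o + 6) = 5 - (6 - 3*g*o) = 5 + (-6 + 3*g*o) = -1 + 3*g*o)
f(C) = 2*C*(1 + C) (f(C) = (1 + C)*(2*C) = 2*C*(1 + C))
f(c(-3)) + q(X(4), 7)*37 = 2*(-3)*(1 - 3) + (-1 + 3*7*4²)*37 = 2*(-3)*(-2) + (-1 + 3*7*16)*37 = 12 + (-1 + 336)*37 = 12 + 335*37 = 12 + 12395 = 12407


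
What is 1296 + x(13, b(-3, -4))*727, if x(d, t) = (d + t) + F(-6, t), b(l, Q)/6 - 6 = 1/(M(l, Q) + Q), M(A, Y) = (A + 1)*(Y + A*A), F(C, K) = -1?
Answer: 251163/7 ≈ 35880.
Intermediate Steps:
M(A, Y) = (1 + A)*(Y + A²)
b(l, Q) = 36 + 6/(l² + l³ + 2*Q + Q*l) (b(l, Q) = 36 + 6/((Q + l² + l³ + l*Q) + Q) = 36 + 6/((Q + l² + l³ + Q*l) + Q) = 36 + 6/(l² + l³ + 2*Q + Q*l))
x(d, t) = -1 + d + t (x(d, t) = (d + t) - 1 = -1 + d + t)
1296 + x(13, b(-3, -4))*727 = 1296 + (-1 + 13 + 6*(1 + 6*(-3)² + 6*(-3)³ + 12*(-4) + 6*(-4)*(-3))/((-3)² + (-3)³ + 2*(-4) - 4*(-3)))*727 = 1296 + (-1 + 13 + 6*(1 + 6*9 + 6*(-27) - 48 + 72)/(9 - 27 - 8 + 12))*727 = 1296 + (-1 + 13 + 6*(1 + 54 - 162 - 48 + 72)/(-14))*727 = 1296 + (-1 + 13 + 6*(-1/14)*(-83))*727 = 1296 + (-1 + 13 + 249/7)*727 = 1296 + (333/7)*727 = 1296 + 242091/7 = 251163/7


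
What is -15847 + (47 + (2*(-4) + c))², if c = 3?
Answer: -14083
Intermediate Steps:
-15847 + (47 + (2*(-4) + c))² = -15847 + (47 + (2*(-4) + 3))² = -15847 + (47 + (-8 + 3))² = -15847 + (47 - 5)² = -15847 + 42² = -15847 + 1764 = -14083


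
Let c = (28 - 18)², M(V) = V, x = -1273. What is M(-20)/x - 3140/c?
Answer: -199761/6365 ≈ -31.384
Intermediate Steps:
c = 100 (c = 10² = 100)
M(-20)/x - 3140/c = -20/(-1273) - 3140/100 = -20*(-1/1273) - 3140*1/100 = 20/1273 - 157/5 = -199761/6365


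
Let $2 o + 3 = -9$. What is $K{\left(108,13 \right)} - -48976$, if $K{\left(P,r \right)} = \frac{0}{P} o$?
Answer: $48976$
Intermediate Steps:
$o = -6$ ($o = - \frac{3}{2} + \frac{1}{2} \left(-9\right) = - \frac{3}{2} - \frac{9}{2} = -6$)
$K{\left(P,r \right)} = 0$ ($K{\left(P,r \right)} = \frac{0}{P} \left(-6\right) = 0 \left(-6\right) = 0$)
$K{\left(108,13 \right)} - -48976 = 0 - -48976 = 0 + 48976 = 48976$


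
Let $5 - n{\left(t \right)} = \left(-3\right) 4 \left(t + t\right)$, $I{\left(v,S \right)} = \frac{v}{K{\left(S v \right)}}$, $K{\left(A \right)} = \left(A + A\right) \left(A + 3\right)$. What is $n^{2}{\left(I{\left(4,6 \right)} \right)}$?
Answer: $\frac{18769}{729} \approx 25.746$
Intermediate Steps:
$K{\left(A \right)} = 2 A \left(3 + A\right)$
$I{\left(v,S \right)} = \frac{1}{2 S \left(3 + S v\right)}$ ($I{\left(v,S \right)} = \frac{v}{2 S v \left(3 + S v\right)} = v \frac{1}{2 S v \left(3 + S v\right)} = \frac{1}{2 S \left(3 + S v\right)}$)
$n{\left(t \right)} = 5 + 24 t$ ($n{\left(t \right)} = 5 - \left(-3\right) 4 \left(t + t\right) = 5 - - 12 \cdot 2 t = 5 - - 24 t = 5 + 24 t$)
$n^{2}{\left(I{\left(4,6 \right)} \right)} = \left(5 + 24 \frac{1}{2 \cdot 6 \left(3 + 6 \cdot 4\right)}\right)^{2} = \left(5 + 24 \cdot \frac{1}{2} \cdot \frac{1}{6} \frac{1}{3 + 24}\right)^{2} = \left(5 + 24 \cdot \frac{1}{2} \cdot \frac{1}{6} \cdot \frac{1}{27}\right)^{2} = \left(5 + 24 \cdot \frac{1}{324}\right)^{2} = \left(5 + \frac{2}{27}\right)^{2} = \left(\frac{137}{27}\right)^{2} = \frac{18769}{729}$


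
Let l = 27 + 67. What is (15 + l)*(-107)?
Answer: -11663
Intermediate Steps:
l = 94
(15 + l)*(-107) = (15 + 94)*(-107) = 109*(-107) = -11663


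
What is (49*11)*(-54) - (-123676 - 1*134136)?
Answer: 228706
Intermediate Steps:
(49*11)*(-54) - (-123676 - 1*134136) = 539*(-54) - (-123676 - 134136) = -29106 - 1*(-257812) = -29106 + 257812 = 228706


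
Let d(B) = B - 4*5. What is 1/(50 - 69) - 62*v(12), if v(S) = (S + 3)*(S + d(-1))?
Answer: 159029/19 ≈ 8370.0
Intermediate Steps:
d(B) = -20 + B (d(B) = B - 20 = -20 + B)
v(S) = (-21 + S)*(3 + S) (v(S) = (S + 3)*(S + (-20 - 1)) = (3 + S)*(S - 21) = (3 + S)*(-21 + S) = (-21 + S)*(3 + S))
1/(50 - 69) - 62*v(12) = 1/(50 - 69) - 62*(-63 + 12**2 - 18*12) = 1/(-19) - 62*(-63 + 144 - 216) = -1/19 - 62*(-135) = -1/19 + 8370 = 159029/19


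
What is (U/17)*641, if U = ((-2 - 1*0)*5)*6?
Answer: -38460/17 ≈ -2262.4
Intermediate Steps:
U = -60 (U = ((-2 + 0)*5)*6 = -2*5*6 = -10*6 = -60)
(U/17)*641 = -60/17*641 = -38460/17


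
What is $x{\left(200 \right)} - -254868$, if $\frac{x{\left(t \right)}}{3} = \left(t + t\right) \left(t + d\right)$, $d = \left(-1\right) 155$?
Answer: $308868$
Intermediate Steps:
$d = -155$
$x{\left(t \right)} = 6 t \left(-155 + t\right)$ ($x{\left(t \right)} = 3 \left(t + t\right) \left(t - 155\right) = 3 \cdot 2 t \left(-155 + t\right) = 6 t \left(-155 + t\right)$)
$x{\left(200 \right)} - -254868 = 6 \cdot 200 \left(-155 + 200\right) - -254868 = 6 \cdot 200 \cdot 45 + 254868 = 54000 + 254868 = 308868$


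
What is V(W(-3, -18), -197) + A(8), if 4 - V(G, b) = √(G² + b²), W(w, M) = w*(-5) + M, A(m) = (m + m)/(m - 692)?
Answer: 680/171 - √38818 ≈ -193.05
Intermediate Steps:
A(m) = 2*m/(-692 + m) (A(m) = (2*m)/(-692 + m) = 2*m/(-692 + m))
W(w, M) = M - 5*w (W(w, M) = -5*w + M = M - 5*w)
V(G, b) = 4 - √(G² + b²)
V(W(-3, -18), -197) + A(8) = (4 - √((-18 - 5*(-3))² + (-197)²)) + 2*8/(-692 + 8) = (4 - √((-18 + 15)² + 38809)) + 2*8/(-684) = (4 - √((-3)² + 38809)) + 2*8*(-1/684) = (4 - √(9 + 38809)) - 4/171 = (4 - √38818) - 4/171 = 680/171 - √38818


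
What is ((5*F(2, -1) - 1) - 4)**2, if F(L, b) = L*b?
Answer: 225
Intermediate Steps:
((5*F(2, -1) - 1) - 4)**2 = ((5*(2*(-1)) - 1) - 4)**2 = ((5*(-2) - 1) - 4)**2 = ((-10 - 1) - 4)**2 = (-11 - 4)**2 = (-15)**2 = 225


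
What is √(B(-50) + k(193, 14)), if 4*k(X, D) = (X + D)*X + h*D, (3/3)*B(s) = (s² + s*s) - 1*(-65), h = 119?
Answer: √61877/2 ≈ 124.38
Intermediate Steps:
B(s) = 65 + 2*s² (B(s) = (s² + s*s) - 1*(-65) = (s² + s²) + 65 = 2*s² + 65 = 65 + 2*s²)
k(X, D) = 119*D/4 + X*(D + X)/4 (k(X, D) = ((X + D)*X + 119*D)/4 = ((D + X)*X + 119*D)/4 = (X*(D + X) + 119*D)/4 = (119*D + X*(D + X))/4 = 119*D/4 + X*(D + X)/4)
√(B(-50) + k(193, 14)) = √((65 + 2*(-50)²) + ((¼)*193² + (119/4)*14 + (¼)*14*193)) = √((65 + 2*2500) + ((¼)*37249 + 833/2 + 1351/2)) = √((65 + 5000) + (37249/4 + 833/2 + 1351/2)) = √(5065 + 41617/4) = √(61877/4) = √61877/2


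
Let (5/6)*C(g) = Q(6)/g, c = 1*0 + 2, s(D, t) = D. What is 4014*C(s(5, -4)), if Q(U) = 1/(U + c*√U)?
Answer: 12042/25 - 4014*√6/25 ≈ 88.390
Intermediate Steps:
c = 2 (c = 0 + 2 = 2)
Q(U) = 1/(U + 2*√U)
C(g) = 6/(5*g*(6 + 2*√6)) (C(g) = 6*(1/((6 + 2*√6)*g))/5 = 6*(1/(g*(6 + 2*√6)))/5 = 6/(5*g*(6 + 2*√6)))
4014*C(s(5, -4)) = 4014*((⅗)/(5*(3 + √6))) = 4014*((⅗)*(⅕)/(3 + √6)) = 4014*(3/(25*(3 + √6))) = 12042/(25*(3 + √6))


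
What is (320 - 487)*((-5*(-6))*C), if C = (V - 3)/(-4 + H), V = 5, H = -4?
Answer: 2505/2 ≈ 1252.5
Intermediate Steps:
C = -1/4 (C = (5 - 3)/(-4 - 4) = 2/(-8) = 2*(-1/8) = -1/4 ≈ -0.25000)
(320 - 487)*((-5*(-6))*C) = (320 - 487)*(-5*(-6)*(-1/4)) = -5010*(-1)/4 = -167*(-15/2) = 2505/2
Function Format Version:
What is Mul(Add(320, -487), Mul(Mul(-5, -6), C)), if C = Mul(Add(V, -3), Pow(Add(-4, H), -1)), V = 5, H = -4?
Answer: Rational(2505, 2) ≈ 1252.5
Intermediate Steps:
C = Rational(-1, 4) (C = Mul(Add(5, -3), Pow(Add(-4, -4), -1)) = Mul(2, Pow(-8, -1)) = Mul(2, Rational(-1, 8)) = Rational(-1, 4) ≈ -0.25000)
Mul(Add(320, -487), Mul(Mul(-5, -6), C)) = Mul(Add(320, -487), Mul(Mul(-5, -6), Rational(-1, 4))) = Mul(-167, Mul(30, Rational(-1, 4))) = Mul(-167, Rational(-15, 2)) = Rational(2505, 2)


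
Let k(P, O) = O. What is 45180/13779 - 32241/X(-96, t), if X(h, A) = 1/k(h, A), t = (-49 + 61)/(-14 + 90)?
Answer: -147987533/29089 ≈ -5087.4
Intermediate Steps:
t = 3/19 (t = 12/76 = 12*(1/76) = 3/19 ≈ 0.15789)
X(h, A) = 1/A
45180/13779 - 32241/X(-96, t) = 45180/13779 - 32241/(1/(3/19)) = 45180*(1/13779) - 32241/19/3 = 5020/1531 - 32241*3/19 = 5020/1531 - 96723/19 = -147987533/29089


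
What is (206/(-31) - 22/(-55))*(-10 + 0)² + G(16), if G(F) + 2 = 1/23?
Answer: -446675/713 ≈ -626.47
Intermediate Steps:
G(F) = -45/23 (G(F) = -2 + 1/23 = -45/23)
(206/(-31) - 22/(-55))*(-10 + 0)² + G(16) = (206/(-31) - 22/(-55))*(-10 + 0)² - 45/23 = (206*(-1/31) - 22*(-1/55))*(-10)² - 45/23 = (-206/31 + ⅖)*100 - 45/23 = -968/155*100 - 45/23 = -19360/31 - 45/23 = -446675/713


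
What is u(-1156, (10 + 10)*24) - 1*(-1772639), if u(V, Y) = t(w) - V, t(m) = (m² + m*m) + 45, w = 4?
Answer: 1773872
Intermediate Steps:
t(m) = 45 + 2*m² (t(m) = (m² + m²) + 45 = 2*m² + 45 = 45 + 2*m²)
u(V, Y) = 77 - V (u(V, Y) = (45 + 2*4²) - V = (45 + 2*16) - V = (45 + 32) - V = 77 - V)
u(-1156, (10 + 10)*24) - 1*(-1772639) = (77 - 1*(-1156)) - 1*(-1772639) = (77 + 1156) + 1772639 = 1233 + 1772639 = 1773872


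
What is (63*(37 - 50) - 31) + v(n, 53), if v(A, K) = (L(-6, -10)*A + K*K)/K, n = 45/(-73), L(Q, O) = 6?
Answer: -3083863/3869 ≈ -797.07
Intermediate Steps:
n = -45/73 (n = 45*(-1/73) = -45/73 ≈ -0.61644)
v(A, K) = (K² + 6*A)/K (v(A, K) = (6*A + K*K)/K = (6*A + K²)/K = (K² + 6*A)/K)
(63*(37 - 50) - 31) + v(n, 53) = (63*(37 - 50) - 31) + (53 + 6*(-45/73)/53) = (63*(-13) - 31) + (53 + 6*(-45/73)*(1/53)) = (-819 - 31) + (53 - 270/3869) = -850 + 204787/3869 = -3083863/3869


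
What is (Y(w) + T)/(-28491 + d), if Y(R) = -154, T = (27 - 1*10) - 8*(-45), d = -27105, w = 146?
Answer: -223/55596 ≈ -0.0040111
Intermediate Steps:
T = 377 (T = (27 - 10) + 360 = 17 + 360 = 377)
(Y(w) + T)/(-28491 + d) = (-154 + 377)/(-28491 - 27105) = 223/(-55596) = 223*(-1/55596) = -223/55596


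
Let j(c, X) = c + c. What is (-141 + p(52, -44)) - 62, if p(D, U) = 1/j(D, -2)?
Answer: -21111/104 ≈ -202.99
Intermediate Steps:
j(c, X) = 2*c
p(D, U) = 1/(2*D)
(-141 + p(52, -44)) - 62 = (-141 + (½)/52) - 62 = (-141 + (½)*(1/52)) - 62 = (-141 + 1/104) - 62 = -14663/104 - 62 = -21111/104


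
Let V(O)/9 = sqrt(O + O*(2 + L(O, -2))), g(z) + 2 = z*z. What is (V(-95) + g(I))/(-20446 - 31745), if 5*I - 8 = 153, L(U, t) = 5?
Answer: -25871/1304775 - 2*I*sqrt(190)/5799 ≈ -0.019828 - 0.0047539*I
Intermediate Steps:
I = 161/5 (I = 8/5 + (1/5)*153 = 8/5 + 153/5 = 161/5 ≈ 32.200)
g(z) = -2 + z**2 (g(z) = -2 + z*z = -2 + z**2)
V(O) = 18*sqrt(2)*sqrt(O) (V(O) = 9*sqrt(O + O*(2 + 5)) = 9*sqrt(O + O*7) = 9*sqrt(O + 7*O) = 9*sqrt(8*O) = 9*(2*sqrt(2)*sqrt(O)) = 18*sqrt(2)*sqrt(O))
(V(-95) + g(I))/(-20446 - 31745) = (18*sqrt(2)*sqrt(-95) + (-2 + (161/5)**2))/(-20446 - 31745) = (18*sqrt(2)*(I*sqrt(95)) + (-2 + 25921/25))/(-52191) = (18*I*sqrt(190) + 25871/25)*(-1/52191) = (25871/25 + 18*I*sqrt(190))*(-1/52191) = -25871/1304775 - 2*I*sqrt(190)/5799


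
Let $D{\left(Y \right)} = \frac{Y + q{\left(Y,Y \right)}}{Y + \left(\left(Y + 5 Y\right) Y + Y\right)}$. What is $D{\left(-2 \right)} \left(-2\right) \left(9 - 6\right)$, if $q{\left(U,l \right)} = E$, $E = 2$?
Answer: $0$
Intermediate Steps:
$q{\left(U,l \right)} = 2$
$D{\left(Y \right)} = \frac{2 + Y}{2 Y + 6 Y^{2}}$ ($D{\left(Y \right)} = \frac{Y + 2}{Y + \left(\left(Y + 5 Y\right) Y + Y\right)} = \frac{2 + Y}{Y + \left(6 Y Y + Y\right)} = \frac{2 + Y}{Y + \left(6 Y^{2} + Y\right)} = \frac{2 + Y}{Y + \left(Y + 6 Y^{2}\right)} = \frac{2 + Y}{2 Y + 6 Y^{2}}$)
$D{\left(-2 \right)} \left(-2\right) \left(9 - 6\right) = \frac{2 - 2}{2 \left(-2\right) \left(1 + 3 \left(-2\right)\right)} \left(-2\right) \left(9 - 6\right) = \frac{1}{2} \left(- \frac{1}{2}\right) \frac{1}{1 - 6} \cdot 0 \left(-2\right) \left(9 - 6\right) = \frac{1}{2} \left(- \frac{1}{2}\right) \frac{1}{-5} \cdot 0 \left(-2\right) 3 = \frac{1}{2} \left(- \frac{1}{2}\right) \left(- \frac{1}{5}\right) 0 \left(-2\right) 3 = 0 \left(-2\right) 3 = 0 \cdot 3 = 0$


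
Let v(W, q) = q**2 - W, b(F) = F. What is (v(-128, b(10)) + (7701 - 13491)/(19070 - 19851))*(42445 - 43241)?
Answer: -146350968/781 ≈ -1.8739e+5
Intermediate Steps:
(v(-128, b(10)) + (7701 - 13491)/(19070 - 19851))*(42445 - 43241) = ((10**2 - 1*(-128)) + (7701 - 13491)/(19070 - 19851))*(42445 - 43241) = ((100 + 128) - 5790/(-781))*(-796) = (228 - 5790*(-1/781))*(-796) = (228 + 5790/781)*(-796) = (183858/781)*(-796) = -146350968/781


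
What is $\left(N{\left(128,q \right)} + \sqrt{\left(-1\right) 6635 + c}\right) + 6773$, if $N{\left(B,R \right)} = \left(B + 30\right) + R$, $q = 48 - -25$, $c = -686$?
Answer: $7004 + i \sqrt{7321} \approx 7004.0 + 85.563 i$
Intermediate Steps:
$q = 73$ ($q = 48 + 25 = 73$)
$N{\left(B,R \right)} = 30 + B + R$ ($N{\left(B,R \right)} = \left(30 + B\right) + R = 30 + B + R$)
$\left(N{\left(128,q \right)} + \sqrt{\left(-1\right) 6635 + c}\right) + 6773 = \left(\left(30 + 128 + 73\right) + \sqrt{\left(-1\right) 6635 - 686}\right) + 6773 = \left(231 + \sqrt{-6635 - 686}\right) + 6773 = \left(231 + \sqrt{-7321}\right) + 6773 = \left(231 + i \sqrt{7321}\right) + 6773 = 7004 + i \sqrt{7321}$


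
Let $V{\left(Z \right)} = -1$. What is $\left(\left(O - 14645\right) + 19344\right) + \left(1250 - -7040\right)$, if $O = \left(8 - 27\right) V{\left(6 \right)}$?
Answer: $13008$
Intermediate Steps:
$O = 19$ ($O = \left(8 - 27\right) \left(-1\right) = \left(-19\right) \left(-1\right) = 19$)
$\left(\left(O - 14645\right) + 19344\right) + \left(1250 - -7040\right) = \left(\left(19 - 14645\right) + 19344\right) + \left(1250 - -7040\right) = \left(\left(19 - 14645\right) + 19344\right) + \left(1250 + 7040\right) = \left(-14626 + 19344\right) + 8290 = 4718 + 8290 = 13008$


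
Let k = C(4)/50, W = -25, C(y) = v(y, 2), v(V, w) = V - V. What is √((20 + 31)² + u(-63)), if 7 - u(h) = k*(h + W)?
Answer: 4*√163 ≈ 51.069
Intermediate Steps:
v(V, w) = 0
C(y) = 0
k = 0 (k = 0/50 = 0*(1/50) = 0)
u(h) = 7 (u(h) = 7 - 0*(h - 25) = 7 - 0*(-25 + h) = 7 - 1*0 = 7 + 0 = 7)
√((20 + 31)² + u(-63)) = √((20 + 31)² + 7) = √(51² + 7) = √(2601 + 7) = √2608 = 4*√163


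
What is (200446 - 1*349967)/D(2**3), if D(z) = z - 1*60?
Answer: 149521/52 ≈ 2875.4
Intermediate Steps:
D(z) = -60 + z (D(z) = z - 60 = -60 + z)
(200446 - 1*349967)/D(2**3) = (200446 - 1*349967)/(-60 + 2**3) = (200446 - 349967)/(-60 + 8) = -149521/(-52) = -149521*(-1/52) = 149521/52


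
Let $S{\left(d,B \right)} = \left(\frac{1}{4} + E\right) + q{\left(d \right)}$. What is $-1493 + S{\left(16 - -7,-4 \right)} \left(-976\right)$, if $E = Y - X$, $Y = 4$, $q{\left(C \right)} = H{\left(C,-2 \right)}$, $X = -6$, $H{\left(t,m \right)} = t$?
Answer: $-33945$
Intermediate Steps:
$q{\left(C \right)} = C$
$E = 10$ ($E = 4 - -6 = 4 + 6 = 10$)
$S{\left(d,B \right)} = \frac{41}{4} + d$ ($S{\left(d,B \right)} = \left(\frac{1}{4} + 10\right) + d = \frac{41}{4} + d$)
$-1493 + S{\left(16 - -7,-4 \right)} \left(-976\right) = -1493 + \left(\frac{41}{4} + \left(16 - -7\right)\right) \left(-976\right) = -1493 + \left(\frac{41}{4} + \left(16 + 7\right)\right) \left(-976\right) = -1493 + \left(\frac{41}{4} + 23\right) \left(-976\right) = -1493 + \frac{133}{4} \left(-976\right) = -1493 - 32452 = -33945$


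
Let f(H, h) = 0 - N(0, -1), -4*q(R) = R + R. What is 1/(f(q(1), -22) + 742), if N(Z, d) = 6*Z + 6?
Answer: 1/736 ≈ 0.0013587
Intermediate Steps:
q(R) = -R/2 (q(R) = -(R + R)/4 = -R/2)
N(Z, d) = 6 + 6*Z
f(H, h) = -6 (f(H, h) = 0 - (6 + 6*0) = 0 - (6 + 0) = 0 - 1*6 = 0 - 6 = -6)
1/(f(q(1), -22) + 742) = 1/(-6 + 742) = 1/736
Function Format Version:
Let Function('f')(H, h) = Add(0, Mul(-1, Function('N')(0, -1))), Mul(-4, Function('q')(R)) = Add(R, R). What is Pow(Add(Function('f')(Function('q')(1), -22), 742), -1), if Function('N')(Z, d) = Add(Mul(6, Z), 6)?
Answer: Rational(1, 736) ≈ 0.0013587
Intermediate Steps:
Function('q')(R) = Mul(Rational(-1, 2), R) (Function('q')(R) = Mul(Rational(-1, 4), Add(R, R)) = Mul(Rational(-1, 4), Mul(2, R)) = Mul(Rational(-1, 2), R))
Function('N')(Z, d) = Add(6, Mul(6, Z))
Function('f')(H, h) = -6 (Function('f')(H, h) = Add(0, Mul(-1, Add(6, Mul(6, 0)))) = Add(0, Mul(-1, Add(6, 0))) = Add(0, Mul(-1, 6)) = Add(0, -6) = -6)
Pow(Add(Function('f')(Function('q')(1), -22), 742), -1) = Pow(Add(-6, 742), -1) = Pow(736, -1) = Rational(1, 736)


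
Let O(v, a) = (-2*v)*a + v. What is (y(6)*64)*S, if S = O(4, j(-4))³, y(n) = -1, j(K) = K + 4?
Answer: -4096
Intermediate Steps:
j(K) = 4 + K
O(v, a) = v - 2*a*v (O(v, a) = -2*a*v + v = v - 2*a*v)
S = 64 (S = (4*(1 - 2*(4 - 4)))³ = (4*(1 - 2*0))³ = (4*(1 + 0))³ = (4*1)³ = 4³ = 64)
(y(6)*64)*S = -1*64*64 = -64*64 = -4096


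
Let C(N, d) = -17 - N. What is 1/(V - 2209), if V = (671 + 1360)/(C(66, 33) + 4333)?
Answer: -4250/9386219 ≈ -0.00045279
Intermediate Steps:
V = 2031/4250 (V = (671 + 1360)/((-17 - 1*66) + 4333) = 2031/((-17 - 66) + 4333) = 2031/(-83 + 4333) = 2031/4250 ≈ 0.47788)
1/(V - 2209) = 1/(2031/4250 - 2209) = 1/(-9386219/4250) = -4250/9386219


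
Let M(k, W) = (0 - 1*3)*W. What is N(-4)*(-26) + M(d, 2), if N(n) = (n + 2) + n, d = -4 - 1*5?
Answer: 150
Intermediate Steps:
d = -9 (d = -4 - 5 = -9)
N(n) = 2 + 2*n (N(n) = (2 + n) + n = 2 + 2*n)
M(k, W) = -3*W (M(k, W) = (0 - 3)*W = -3*W)
N(-4)*(-26) + M(d, 2) = (2 + 2*(-4))*(-26) - 3*2 = (2 - 8)*(-26) - 6 = -6*(-26) - 6 = 156 - 6 = 150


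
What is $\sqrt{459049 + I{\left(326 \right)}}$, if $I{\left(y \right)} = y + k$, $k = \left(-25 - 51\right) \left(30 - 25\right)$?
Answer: $\sqrt{458995} \approx 677.49$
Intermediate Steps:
$k = -380$ ($k = \left(-76\right) 5 = -380$)
$I{\left(y \right)} = -380 + y$ ($I{\left(y \right)} = y - 380 = -380 + y$)
$\sqrt{459049 + I{\left(326 \right)}} = \sqrt{459049 + \left(-380 + 326\right)} = \sqrt{459049 - 54} = \sqrt{458995}$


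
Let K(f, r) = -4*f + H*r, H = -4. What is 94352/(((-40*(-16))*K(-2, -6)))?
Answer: 5897/1280 ≈ 4.6070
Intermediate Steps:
K(f, r) = -4*f - 4*r
94352/(((-40*(-16))*K(-2, -6))) = 94352/(((-40*(-16))*(-4*(-2) - 4*(-6)))) = 94352/((640*(8 + 24))) = 94352/((640*32)) = 94352/20480 = 94352*(1/20480) = 5897/1280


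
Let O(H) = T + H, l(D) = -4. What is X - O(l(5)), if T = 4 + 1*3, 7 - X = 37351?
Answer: -37347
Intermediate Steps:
X = -37344 (X = 7 - 1*37351 = 7 - 37351 = -37344)
T = 7 (T = 4 + 3 = 7)
O(H) = 7 + H
X - O(l(5)) = -37344 - (7 - 4) = -37344 - 1*3 = -37344 - 3 = -37347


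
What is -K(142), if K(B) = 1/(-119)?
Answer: 1/119 ≈ 0.0084034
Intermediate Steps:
K(B) = -1/119
-K(142) = -1*(-1/119) = 1/119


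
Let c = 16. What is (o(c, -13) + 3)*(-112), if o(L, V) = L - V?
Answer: -3584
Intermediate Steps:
(o(c, -13) + 3)*(-112) = ((16 - 1*(-13)) + 3)*(-112) = ((16 + 13) + 3)*(-112) = (29 + 3)*(-112) = 32*(-112) = -3584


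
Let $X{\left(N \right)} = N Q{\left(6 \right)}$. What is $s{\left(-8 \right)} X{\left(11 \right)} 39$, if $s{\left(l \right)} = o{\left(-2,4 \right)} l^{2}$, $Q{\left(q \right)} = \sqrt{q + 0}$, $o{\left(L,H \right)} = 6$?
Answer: $164736 \sqrt{6} \approx 4.0352 \cdot 10^{5}$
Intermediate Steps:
$Q{\left(q \right)} = \sqrt{q}$
$X{\left(N \right)} = N \sqrt{6}$
$s{\left(l \right)} = 6 l^{2}$
$s{\left(-8 \right)} X{\left(11 \right)} 39 = 6 \left(-8\right)^{2} \cdot 11 \sqrt{6} \cdot 39 = 6 \cdot 64 \cdot 11 \sqrt{6} \cdot 39 = 384 \cdot 11 \sqrt{6} \cdot 39 = 4224 \sqrt{6} \cdot 39 = 164736 \sqrt{6}$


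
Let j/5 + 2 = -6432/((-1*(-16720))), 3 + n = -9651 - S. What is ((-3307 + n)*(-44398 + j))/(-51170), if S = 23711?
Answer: -170188774464/5347265 ≈ -31827.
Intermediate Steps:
n = -33365 (n = -3 + (-9651 - 1*23711) = -3 + (-9651 - 23711) = -3 - 33362 = -33365)
j = -2492/209 (j = -10 + 5*(-6432/((-1*(-16720)))) = -10 + 5*(-6432/16720) = -10 + 5*(-6432*1/16720) = -10 + 5*(-402/1045) = -10 - 402/209 = -2492/209 ≈ -11.923)
((-3307 + n)*(-44398 + j))/(-51170) = ((-3307 - 33365)*(-44398 - 2492/209))/(-51170) = -36672*(-9281674/209)*(-1/51170) = (340377548928/209)*(-1/51170) = -170188774464/5347265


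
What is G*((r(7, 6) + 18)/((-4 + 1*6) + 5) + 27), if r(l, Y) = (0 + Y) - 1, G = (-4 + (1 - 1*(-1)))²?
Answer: 848/7 ≈ 121.14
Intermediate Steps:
G = 4 (G = (-4 + (1 + 1))² = (-4 + 2)² = (-2)² = 4)
r(l, Y) = -1 + Y (r(l, Y) = Y - 1 = -1 + Y)
G*((r(7, 6) + 18)/((-4 + 1*6) + 5) + 27) = 4*(((-1 + 6) + 18)/((-4 + 1*6) + 5) + 27) = 4*((5 + 18)/((-4 + 6) + 5) + 27) = 4*(23/(2 + 5) + 27) = 4*(23/7 + 27) = 4*(212/7) = 848/7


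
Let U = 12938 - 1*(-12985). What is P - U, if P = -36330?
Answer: -62253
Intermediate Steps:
U = 25923 (U = 12938 + 12985 = 25923)
P - U = -36330 - 1*25923 = -36330 - 25923 = -62253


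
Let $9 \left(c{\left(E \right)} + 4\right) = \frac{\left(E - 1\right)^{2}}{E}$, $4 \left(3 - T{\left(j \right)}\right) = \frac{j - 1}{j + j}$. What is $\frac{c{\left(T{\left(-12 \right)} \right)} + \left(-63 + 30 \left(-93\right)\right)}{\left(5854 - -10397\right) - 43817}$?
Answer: $\frac{678791159}{6549681600} \approx 0.10364$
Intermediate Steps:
$T{\left(j \right)} = 3 - \frac{-1 + j}{8 j}$ ($T{\left(j \right)} = 3 - \frac{\left(j - 1\right) \frac{1}{j + j}}{4} = 3 - \frac{\left(-1 + j\right) \frac{1}{2 j}}{4} = 3 - \frac{\frac{1}{2} \frac{1}{j} \left(-1 + j\right)}{4} = 3 - \frac{-1 + j}{8 j}$)
$c{\left(E \right)} = -4 + \frac{\left(-1 + E\right)^{2}}{9 E}$ ($c{\left(E \right)} = -4 + \frac{\left(E - 1\right)^{2} \frac{1}{E}}{9} = -4 + \frac{\left(-1 + E\right)^{2} \frac{1}{E}}{9} = -4 + \frac{\frac{1}{E} \left(-1 + E\right)^{2}}{9} = -4 + \frac{\left(-1 + E\right)^{2}}{9 E}$)
$\frac{c{\left(T{\left(-12 \right)} \right)} + \left(-63 + 30 \left(-93\right)\right)}{\left(5854 - -10397\right) - 43817} = \frac{\left(-4 + \frac{\left(-1 + \frac{1 + 23 \left(-12\right)}{8 \left(-12\right)}\right)^{2}}{9 \frac{1 + 23 \left(-12\right)}{8 \left(-12\right)}}\right) + \left(-63 + 30 \left(-93\right)\right)}{\left(5854 - -10397\right) - 43817} = \frac{\left(-4 + \frac{\left(-1 + \frac{1}{8} \left(- \frac{1}{12}\right) \left(1 - 276\right)\right)^{2}}{9 \cdot \frac{1}{8} \left(- \frac{1}{12}\right) \left(1 - 276\right)}\right) - 2853}{\left(5854 + 10397\right) - 43817} = \frac{\left(-4 + \frac{\left(-1 + \frac{1}{8} \left(- \frac{1}{12}\right) \left(-275\right)\right)^{2}}{9 \cdot \frac{1}{8} \left(- \frac{1}{12}\right) \left(-275\right)}\right) - 2853}{16251 - 43817} = \frac{\left(-4 + \frac{\left(-1 + \frac{275}{96}\right)^{2}}{9 \cdot \frac{275}{96}}\right) - 2853}{-27566} = \left(\left(-4 + \frac{1}{9} \cdot \frac{96}{275} \left(\frac{179}{96}\right)^{2}\right) - 2853\right) \left(- \frac{1}{27566}\right) = \left(\left(-4 + \frac{1}{9} \cdot \frac{96}{275} \cdot \frac{32041}{9216}\right) - 2853\right) \left(- \frac{1}{27566}\right) = \left(\left(-4 + \frac{32041}{237600}\right) - 2853\right) \left(- \frac{1}{27566}\right) = \left(- \frac{918359}{237600} - 2853\right) \left(- \frac{1}{27566}\right) = \left(- \frac{678791159}{237600}\right) \left(- \frac{1}{27566}\right) = \frac{678791159}{6549681600}$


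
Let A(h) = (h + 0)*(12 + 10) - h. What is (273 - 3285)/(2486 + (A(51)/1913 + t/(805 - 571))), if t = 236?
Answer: -674148852/556770047 ≈ -1.2108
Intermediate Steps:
A(h) = 21*h (A(h) = h*22 - h = 22*h - h = 21*h)
(273 - 3285)/(2486 + (A(51)/1913 + t/(805 - 571))) = (273 - 3285)/(2486 + ((21*51)/1913 + 236/(805 - 571))) = -3012/(2486 + (1071*(1/1913) + 236/234)) = -3012/(2486 + (1071/1913 + 236*(1/234))) = -3012/(2486 + (1071/1913 + 118/117)) = -3012/(2486 + 351041/223821) = -3012/556770047/223821 = -3012*223821/556770047 = -674148852/556770047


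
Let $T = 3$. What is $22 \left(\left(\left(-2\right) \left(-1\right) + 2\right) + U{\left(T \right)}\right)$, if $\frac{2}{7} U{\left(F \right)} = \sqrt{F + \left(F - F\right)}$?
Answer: $88 + 77 \sqrt{3} \approx 221.37$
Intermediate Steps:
$U{\left(F \right)} = \frac{7 \sqrt{F}}{2}$ ($U{\left(F \right)} = \frac{7 \sqrt{F + \left(F - F\right)}}{2} = \frac{7 \sqrt{F + 0}}{2} = \frac{7 \sqrt{F}}{2}$)
$22 \left(\left(\left(-2\right) \left(-1\right) + 2\right) + U{\left(T \right)}\right) = 22 \left(\left(\left(-2\right) \left(-1\right) + 2\right) + \frac{7 \sqrt{3}}{2}\right) = 22 \left(\left(2 + 2\right) + \frac{7 \sqrt{3}}{2}\right) = 22 \left(4 + \frac{7 \sqrt{3}}{2}\right) = 88 + 77 \sqrt{3}$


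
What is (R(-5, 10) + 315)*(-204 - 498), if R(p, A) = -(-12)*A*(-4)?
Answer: 115830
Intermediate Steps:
R(p, A) = -48*A (R(p, A) = (12*A)*(-4) = -48*A)
(R(-5, 10) + 315)*(-204 - 498) = (-48*10 + 315)*(-204 - 498) = (-480 + 315)*(-702) = -165*(-702) = 115830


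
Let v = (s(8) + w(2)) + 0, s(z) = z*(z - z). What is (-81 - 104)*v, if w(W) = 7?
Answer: -1295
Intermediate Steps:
s(z) = 0 (s(z) = z*0 = 0)
v = 7 (v = (0 + 7) + 0 = 7 + 0 = 7)
(-81 - 104)*v = (-81 - 104)*7 = -185*7 = -1295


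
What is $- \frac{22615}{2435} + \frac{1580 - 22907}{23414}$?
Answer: $- \frac{116287771}{11402618} \approx -10.198$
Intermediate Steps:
$- \frac{22615}{2435} + \frac{1580 - 22907}{23414} = \left(-22615\right) \frac{1}{2435} + \left(1580 - 22907\right) \frac{1}{23414} = - \frac{4523}{487} - \frac{21327}{23414} = - \frac{116287771}{11402618}$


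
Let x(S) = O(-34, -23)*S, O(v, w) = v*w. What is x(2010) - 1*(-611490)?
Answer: 2183310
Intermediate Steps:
x(S) = 782*S (x(S) = (-34*(-23))*S = 782*S)
x(2010) - 1*(-611490) = 782*2010 - 1*(-611490) = 1571820 + 611490 = 2183310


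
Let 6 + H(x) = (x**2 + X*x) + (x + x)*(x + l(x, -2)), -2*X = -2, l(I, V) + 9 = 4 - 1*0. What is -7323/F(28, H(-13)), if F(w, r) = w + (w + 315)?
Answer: -7323/371 ≈ -19.739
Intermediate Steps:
l(I, V) = -5 (l(I, V) = -9 + (4 - 1*0) = -9 + (4 + 0) = -9 + 4 = -5)
X = 1 (X = -1/2*(-2) = 1)
H(x) = -6 + x + x**2 + 2*x*(-5 + x) (H(x) = -6 + ((x**2 + 1*x) + (x + x)*(x - 5)) = -6 + ((x**2 + x) + (2*x)*(-5 + x)) = -6 + ((x + x**2) + 2*x*(-5 + x)) = -6 + (x + x**2 + 2*x*(-5 + x)) = -6 + x + x**2 + 2*x*(-5 + x))
F(w, r) = 315 + 2*w (F(w, r) = w + (315 + w) = 315 + 2*w)
-7323/F(28, H(-13)) = -7323/(315 + 2*28) = -7323/(315 + 56) = -7323/371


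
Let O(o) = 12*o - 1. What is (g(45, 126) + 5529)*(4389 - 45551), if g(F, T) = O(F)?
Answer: -249771016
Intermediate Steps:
O(o) = -1 + 12*o
g(F, T) = -1 + 12*F
(g(45, 126) + 5529)*(4389 - 45551) = ((-1 + 12*45) + 5529)*(4389 - 45551) = ((-1 + 540) + 5529)*(-41162) = (539 + 5529)*(-41162) = 6068*(-41162) = -249771016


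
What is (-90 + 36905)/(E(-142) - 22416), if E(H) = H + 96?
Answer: -36815/22462 ≈ -1.6390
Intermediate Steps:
E(H) = 96 + H
(-90 + 36905)/(E(-142) - 22416) = (-90 + 36905)/((96 - 142) - 22416) = 36815/(-46 - 22416) = 36815/(-22462) = 36815*(-1/22462) = -36815/22462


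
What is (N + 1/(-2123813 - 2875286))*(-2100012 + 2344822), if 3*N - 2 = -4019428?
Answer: -4919091815193901370/14997297 ≈ -3.2800e+11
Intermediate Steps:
N = -4019426/3 (N = ⅔ + (⅓)*(-4019428) = ⅔ - 4019428/3 = -4019426/3 ≈ -1.3398e+6)
(N + 1/(-2123813 - 2875286))*(-2100012 + 2344822) = (-4019426/3 + 1/(-2123813 - 2875286))*(-2100012 + 2344822) = (-4019426/3 + 1/(-4999099))*244810 = (-4019426/3 - 1/4999099)*244810 = -20093508497177/14997297*244810 = -4919091815193901370/14997297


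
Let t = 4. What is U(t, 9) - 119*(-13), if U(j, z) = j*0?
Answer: 1547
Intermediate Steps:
U(j, z) = 0
U(t, 9) - 119*(-13) = 0 - 119*(-13) = 0 + 1547 = 1547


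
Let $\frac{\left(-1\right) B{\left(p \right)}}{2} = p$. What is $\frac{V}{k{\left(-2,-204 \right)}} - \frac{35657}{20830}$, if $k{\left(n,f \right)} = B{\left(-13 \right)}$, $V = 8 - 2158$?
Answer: $- \frac{22855791}{270790} \approx -84.404$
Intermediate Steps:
$B{\left(p \right)} = - 2 p$
$V = -2150$ ($V = 8 - 2158 = -2150$)
$k{\left(n,f \right)} = 26$ ($k{\left(n,f \right)} = \left(-2\right) \left(-13\right) = 26$)
$\frac{V}{k{\left(-2,-204 \right)}} - \frac{35657}{20830} = - \frac{2150}{26} - \frac{35657}{20830} = \left(-2150\right) \frac{1}{26} - \frac{35657}{20830} = - \frac{1075}{13} - \frac{35657}{20830} = - \frac{22855791}{270790}$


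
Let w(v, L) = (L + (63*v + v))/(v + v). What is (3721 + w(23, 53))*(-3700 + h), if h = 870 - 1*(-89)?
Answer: -473346031/46 ≈ -1.0290e+7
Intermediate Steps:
h = 959 (h = 870 + 89 = 959)
w(v, L) = (L + 64*v)/(2*v) (w(v, L) = (L + 64*v)/((2*v)) = (L + 64*v)*(1/(2*v)) = (L + 64*v)/(2*v))
(3721 + w(23, 53))*(-3700 + h) = (3721 + (32 + (½)*53/23))*(-3700 + 959) = (3721 + (32 + (½)*53*(1/23)))*(-2741) = (3721 + (32 + 53/46))*(-2741) = (3721 + 1525/46)*(-2741) = (172691/46)*(-2741) = -473346031/46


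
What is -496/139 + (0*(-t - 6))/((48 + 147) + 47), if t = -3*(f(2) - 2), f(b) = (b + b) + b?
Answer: -496/139 ≈ -3.5683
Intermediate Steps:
f(b) = 3*b (f(b) = 2*b + b = 3*b)
t = -12 (t = -3*(3*2 - 2) = -3*(6 - 2) = -3*4 = -12)
-496/139 + (0*(-t - 6))/((48 + 147) + 47) = -496/139 + (0*(-1*(-12) - 6))/((48 + 147) + 47) = -496*1/139 + (0*(12 - 6))/(195 + 47) = -496/139 + (0*6)/242 = -496/139 + 0*(1/242) = -496/139 + 0 = -496/139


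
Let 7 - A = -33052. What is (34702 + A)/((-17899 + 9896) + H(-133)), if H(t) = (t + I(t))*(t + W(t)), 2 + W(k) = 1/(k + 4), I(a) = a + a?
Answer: 2913723/1972199 ≈ 1.4774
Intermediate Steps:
I(a) = 2*a
A = 33059 (A = 7 - 1*(-33052) = 7 + 33052 = 33059)
W(k) = -2 + 1/(4 + k) (W(k) = -2 + 1/(k + 4) = -2 + 1/(4 + k))
H(t) = 3*t*(t + (-7 - 2*t)/(4 + t)) (H(t) = (t + 2*t)*(t + (-7 - 2*t)/(4 + t)) = (3*t)*(t + (-7 - 2*t)/(4 + t)) = 3*t*(t + (-7 - 2*t)/(4 + t)))
(34702 + A)/((-17899 + 9896) + H(-133)) = (34702 + 33059)/((-17899 + 9896) + 3*(-133)*(-7 + (-133)**2 + 2*(-133))/(4 - 133)) = 67761/(-8003 + 3*(-133)*(-7 + 17689 - 266)/(-129)) = 67761/(-8003 + 3*(-133)*(-1/129)*17416) = 67761/(-8003 + 2316328/43) = 67761/(1972199/43) = 67761*(43/1972199) = 2913723/1972199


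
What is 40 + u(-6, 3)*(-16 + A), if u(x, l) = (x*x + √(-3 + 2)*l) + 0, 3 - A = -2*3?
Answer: -212 - 21*I ≈ -212.0 - 21.0*I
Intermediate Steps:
A = 9 (A = 3 - (-2)*3 = 3 - 1*(-6) = 3 + 6 = 9)
u(x, l) = x² + I*l (u(x, l) = (x² + √(-1)*l) + 0 = (x² + I*l) + 0 = x² + I*l)
40 + u(-6, 3)*(-16 + A) = 40 + ((-6)² + I*3)*(-16 + 9) = 40 + (36 + 3*I)*(-7) = 40 + (-252 - 21*I) = -212 - 21*I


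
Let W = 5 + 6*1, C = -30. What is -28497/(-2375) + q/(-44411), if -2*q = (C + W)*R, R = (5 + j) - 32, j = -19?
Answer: 1266618142/105476125 ≈ 12.009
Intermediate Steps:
W = 11 (W = 5 + 6 = 11)
R = -46 (R = (5 - 19) - 32 = -14 - 32 = -46)
q = -437 (q = -(-30 + 11)*(-46)/2 = -(-19)*(-46)/2 = -½*874 = -437)
-28497/(-2375) + q/(-44411) = -28497/(-2375) - 437/(-44411) = -28497*(-1/2375) - 437*(-1/44411) = 28497/2375 + 437/44411 = 1266618142/105476125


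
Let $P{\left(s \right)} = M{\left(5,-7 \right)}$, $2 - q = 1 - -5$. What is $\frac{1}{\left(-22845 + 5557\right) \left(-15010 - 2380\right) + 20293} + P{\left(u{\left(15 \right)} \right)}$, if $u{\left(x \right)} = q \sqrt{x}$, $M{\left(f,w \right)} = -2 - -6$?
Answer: $\frac{1202634453}{300658613} \approx 4.0$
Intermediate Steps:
$q = -4$ ($q = 2 - \left(1 - -5\right) = 2 - \left(1 + 5\right) = 2 - 6 = -4$)
$M{\left(f,w \right)} = 4$ ($M{\left(f,w \right)} = -2 + 6 = 4$)
$u{\left(x \right)} = - 4 \sqrt{x}$
$P{\left(s \right)} = 4$
$\frac{1}{\left(-22845 + 5557\right) \left(-15010 - 2380\right) + 20293} + P{\left(u{\left(15 \right)} \right)} = \frac{1}{\left(-22845 + 5557\right) \left(-15010 - 2380\right) + 20293} + 4 = \frac{1}{\left(-17288\right) \left(-17390\right) + 20293} + 4 = \frac{1}{300638320 + 20293} + 4 = \frac{1}{300658613} + 4 = \frac{1202634453}{300658613}$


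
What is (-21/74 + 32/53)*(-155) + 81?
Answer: 123157/3922 ≈ 31.402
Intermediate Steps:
(-21/74 + 32/53)*(-155) + 81 = (1255/3922)*(-155) + 81 = -194525/3922 + 81 = 123157/3922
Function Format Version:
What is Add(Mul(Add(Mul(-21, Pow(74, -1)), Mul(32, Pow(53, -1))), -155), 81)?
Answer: Rational(123157, 3922) ≈ 31.402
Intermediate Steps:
Add(Mul(Add(Mul(-21, Pow(74, -1)), Mul(32, Pow(53, -1))), -155), 81) = Add(Mul(Add(Mul(-21, Rational(1, 74)), Mul(32, Rational(1, 53))), -155), 81) = Add(Mul(Add(Rational(-21, 74), Rational(32, 53)), -155), 81) = Add(Mul(Rational(1255, 3922), -155), 81) = Add(Rational(-194525, 3922), 81) = Rational(123157, 3922)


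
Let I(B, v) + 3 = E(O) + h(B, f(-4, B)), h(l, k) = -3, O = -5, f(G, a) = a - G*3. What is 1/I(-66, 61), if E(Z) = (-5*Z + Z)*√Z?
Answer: -3/1018 - 5*I*√5/509 ≈ -0.002947 - 0.021965*I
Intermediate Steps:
f(G, a) = a - 3*G
E(Z) = -4*Z^(3/2) (E(Z) = (-4*Z)*√Z = -4*Z^(3/2))
I(B, v) = -6 + 20*I*√5 (I(B, v) = -3 + (-(-20)*I*√5 - 3) = -3 + (20*I*√5 - 3) = -3 + (-3 + 20*I*√5) = -6 + 20*I*√5)
1/I(-66, 61) = 1/(-6 + 20*I*√5)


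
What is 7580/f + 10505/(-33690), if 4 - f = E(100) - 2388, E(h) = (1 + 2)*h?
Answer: 11669687/3523974 ≈ 3.3115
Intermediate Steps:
E(h) = 3*h
f = 2092 (f = 4 - (3*100 - 2388) = 4 - (300 - 2388) = 4 - 1*(-2088) = 4 + 2088 = 2092)
7580/f + 10505/(-33690) = 7580/2092 + 10505/(-33690) = 7580*(1/2092) + 10505*(-1/33690) = 1895/523 - 2101/6738 = 11669687/3523974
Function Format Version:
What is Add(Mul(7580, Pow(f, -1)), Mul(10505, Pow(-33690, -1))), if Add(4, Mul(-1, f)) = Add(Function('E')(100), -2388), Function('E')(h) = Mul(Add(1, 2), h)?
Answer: Rational(11669687, 3523974) ≈ 3.3115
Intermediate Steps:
Function('E')(h) = Mul(3, h)
f = 2092 (f = Add(4, Mul(-1, Add(Mul(3, 100), -2388))) = Add(4, Mul(-1, Add(300, -2388))) = Add(4, Mul(-1, -2088)) = Add(4, 2088) = 2092)
Add(Mul(7580, Pow(f, -1)), Mul(10505, Pow(-33690, -1))) = Add(Mul(7580, Pow(2092, -1)), Mul(10505, Pow(-33690, -1))) = Add(Mul(7580, Rational(1, 2092)), Mul(10505, Rational(-1, 33690))) = Add(Rational(1895, 523), Rational(-2101, 6738)) = Rational(11669687, 3523974)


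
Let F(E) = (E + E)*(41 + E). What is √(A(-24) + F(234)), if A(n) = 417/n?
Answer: √2058922/4 ≈ 358.72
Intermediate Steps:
F(E) = 2*E*(41 + E) (F(E) = (2*E)*(41 + E) = 2*E*(41 + E))
√(A(-24) + F(234)) = √(417/(-24) + 2*234*(41 + 234)) = √(417*(-1/24) + 2*234*275) = √(-139/8 + 128700) = √(1029461/8) = √2058922/4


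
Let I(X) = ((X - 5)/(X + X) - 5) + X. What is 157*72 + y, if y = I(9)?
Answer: 101774/9 ≈ 11308.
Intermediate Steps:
I(X) = -5 + X + (-5 + X)/(2*X) (I(X) = ((-5 + X)/((2*X)) - 5) + X = ((-5 + X)*(1/(2*X)) - 5) + X = ((-5 + X)/(2*X) - 5) + X = (-5 + (-5 + X)/(2*X)) + X = -5 + X + (-5 + X)/(2*X))
y = 38/9 (y = -9/2 + 9 - 5/2/9 = -9/2 + 9 - 5/2*⅑ = -9/2 + 9 - 5/18 = 38/9 ≈ 4.2222)
157*72 + y = 157*72 + 38/9 = 11304 + 38/9 = 101774/9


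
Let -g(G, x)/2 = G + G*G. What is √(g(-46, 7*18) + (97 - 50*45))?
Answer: I*√6293 ≈ 79.328*I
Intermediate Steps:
g(G, x) = -2*G - 2*G² (g(G, x) = -2*(G + G*G) = -2*(G + G²) = -2*G - 2*G²)
√(g(-46, 7*18) + (97 - 50*45)) = √(-2*(-46)*(1 - 46) + (97 - 50*45)) = √(-2*(-46)*(-45) + (97 - 2250)) = √(-4140 - 2153) = √(-6293) = I*√6293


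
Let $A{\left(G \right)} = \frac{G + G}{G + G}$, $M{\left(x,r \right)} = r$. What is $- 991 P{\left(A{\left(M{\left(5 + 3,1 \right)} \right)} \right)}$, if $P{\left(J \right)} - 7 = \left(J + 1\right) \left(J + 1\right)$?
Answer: $-10901$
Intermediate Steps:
$A{\left(G \right)} = 1$ ($A{\left(G \right)} = \frac{2 G}{2 G} = 2 G \frac{1}{2 G} = 1$)
$P{\left(J \right)} = 7 + \left(1 + J\right)^{2}$ ($P{\left(J \right)} = 7 + \left(J + 1\right) \left(J + 1\right) = 7 + \left(1 + J\right) \left(1 + J\right) = 7 + \left(1 + J\right)^{2}$)
$- 991 P{\left(A{\left(M{\left(5 + 3,1 \right)} \right)} \right)} = - 991 \left(7 + \left(1 + 1\right)^{2}\right) = - 991 \left(7 + 2^{2}\right) = - 991 \left(7 + 4\right) = \left(-991\right) 11 = -10901$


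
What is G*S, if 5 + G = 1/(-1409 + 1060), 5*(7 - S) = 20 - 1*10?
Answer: -8730/349 ≈ -25.014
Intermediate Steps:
S = 5 (S = 7 - (20 - 1*10)/5 = 7 - (20 - 10)/5 = 7 - ⅕*10 = 7 - 2 = 5)
G = -1746/349 (G = -5 + 1/(-1409 + 1060) = -5 + 1/(-349) = -5 - 1/349 = -1746/349 ≈ -5.0029)
G*S = -1746/349*5 = -8730/349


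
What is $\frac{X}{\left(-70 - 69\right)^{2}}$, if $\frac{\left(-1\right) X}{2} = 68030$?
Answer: $- \frac{136060}{19321} \approx -7.0421$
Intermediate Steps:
$X = -136060$ ($X = \left(-2\right) 68030 = -136060$)
$\frac{X}{\left(-70 - 69\right)^{2}} = - \frac{136060}{\left(-70 - 69\right)^{2}} = - \frac{136060}{\left(-139\right)^{2}} = - \frac{136060}{19321}$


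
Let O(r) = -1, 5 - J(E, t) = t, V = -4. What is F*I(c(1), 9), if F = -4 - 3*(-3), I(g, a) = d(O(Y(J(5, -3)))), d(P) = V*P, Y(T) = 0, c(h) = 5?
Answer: 20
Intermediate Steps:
J(E, t) = 5 - t
d(P) = -4*P
I(g, a) = 4 (I(g, a) = -4*(-1) = 4)
F = 5 (F = -4 + 9 = 5)
F*I(c(1), 9) = 5*4 = 20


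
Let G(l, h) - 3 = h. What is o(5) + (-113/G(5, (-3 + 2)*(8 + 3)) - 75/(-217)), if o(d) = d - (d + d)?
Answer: 16441/1736 ≈ 9.4706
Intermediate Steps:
G(l, h) = 3 + h
o(d) = -d (o(d) = d - 2*d = -d)
o(5) + (-113/G(5, (-3 + 2)*(8 + 3)) - 75/(-217)) = -1*5 + (-113/(3 + (-3 + 2)*(8 + 3)) - 75/(-217)) = -5 + (-113/(3 - 1*11) - 75*(-1/217)) = -5 + (-113/(3 - 11) + 75/217) = -5 + (-113/(-8) + 75/217) = -5 + (-113*(-⅛) + 75/217) = -5 + (113/8 + 75/217) = -5 + 25121/1736 = 16441/1736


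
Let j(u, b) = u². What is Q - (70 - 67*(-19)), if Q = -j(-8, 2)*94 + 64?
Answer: -7295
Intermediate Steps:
Q = -5952 (Q = -1*(-8)²*94 + 64 = -1*64*94 + 64 = -64*94 + 64 = -6016 + 64 = -5952)
Q - (70 - 67*(-19)) = -5952 - (70 - 67*(-19)) = -5952 - (70 + 1273) = -5952 - 1*1343 = -5952 - 1343 = -7295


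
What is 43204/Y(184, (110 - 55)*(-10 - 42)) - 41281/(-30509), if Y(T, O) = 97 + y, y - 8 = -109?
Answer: -329486428/30509 ≈ -10800.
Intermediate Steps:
y = -101 (y = 8 - 109 = -101)
Y(T, O) = -4 (Y(T, O) = 97 - 101 = -4)
43204/Y(184, (110 - 55)*(-10 - 42)) - 41281/(-30509) = 43204/(-4) - 41281/(-30509) = 43204*(-¼) - 41281*(-1/30509) = -10801 + 41281/30509 = -329486428/30509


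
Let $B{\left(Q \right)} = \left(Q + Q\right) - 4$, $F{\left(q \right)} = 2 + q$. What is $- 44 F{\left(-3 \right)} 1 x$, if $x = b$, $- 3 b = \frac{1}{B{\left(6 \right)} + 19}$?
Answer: $- \frac{44}{81} \approx -0.54321$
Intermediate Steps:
$B{\left(Q \right)} = -4 + 2 Q$ ($B{\left(Q \right)} = 2 Q - 4 = -4 + 2 Q$)
$b = - \frac{1}{81}$ ($b = - \frac{1}{3 \left(\left(-4 + 2 \cdot 6\right) + 19\right)} = - \frac{1}{3 \left(\left(-4 + 12\right) + 19\right)} = - \frac{1}{3 \left(8 + 19\right)} = - \frac{1}{3 \cdot 27} = \left(- \frac{1}{3}\right) \frac{1}{27} = - \frac{1}{81} \approx -0.012346$)
$x = - \frac{1}{81} \approx -0.012346$
$- 44 F{\left(-3 \right)} 1 x = - 44 \left(2 - 3\right) 1 \left(- \frac{1}{81}\right) = - 44 \left(\left(-1\right) 1\right) \left(- \frac{1}{81}\right) = \left(-44\right) \left(-1\right) \left(- \frac{1}{81}\right) = 44 \left(- \frac{1}{81}\right) = - \frac{44}{81}$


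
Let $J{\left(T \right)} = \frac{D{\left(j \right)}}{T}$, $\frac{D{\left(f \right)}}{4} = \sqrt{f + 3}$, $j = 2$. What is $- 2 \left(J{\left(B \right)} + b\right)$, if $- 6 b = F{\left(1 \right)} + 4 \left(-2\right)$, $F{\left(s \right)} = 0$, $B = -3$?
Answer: $- \frac{8}{3} + \frac{8 \sqrt{5}}{3} \approx 3.2962$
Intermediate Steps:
$D{\left(f \right)} = 4 \sqrt{3 + f}$ ($D{\left(f \right)} = 4 \sqrt{f + 3} = 4 \sqrt{3 + f}$)
$b = \frac{4}{3}$ ($b = - \frac{0 + 4 \left(-2\right)}{6} = - \frac{0 - 8}{6} = \left(- \frac{1}{6}\right) \left(-8\right) = \frac{4}{3} \approx 1.3333$)
$J{\left(T \right)} = \frac{4 \sqrt{5}}{T}$ ($J{\left(T \right)} = \frac{4 \sqrt{3 + 2}}{T} = \frac{4 \sqrt{5}}{T}$)
$- 2 \left(J{\left(B \right)} + b\right) = - 2 \left(\frac{4 \sqrt{5}}{-3} + \frac{4}{3}\right) = - 2 \left(4 \sqrt{5} \left(- \frac{1}{3}\right) + \frac{4}{3}\right) = - 2 \left(- \frac{4 \sqrt{5}}{3} + \frac{4}{3}\right) = - 2 \left(\frac{4}{3} - \frac{4 \sqrt{5}}{3}\right) = - \frac{8}{3} + \frac{8 \sqrt{5}}{3}$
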